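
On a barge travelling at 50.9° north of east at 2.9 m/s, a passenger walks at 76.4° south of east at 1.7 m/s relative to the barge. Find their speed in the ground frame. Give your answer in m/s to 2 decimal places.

Taking east as x and north as y: barge velocity = (1.829, 2.251) m/s; passenger velocity relative to barge = (0.400, -1.652) m/s.
Velocity relative to ground = (1.829, 2.251) + (0.400, -1.652) = (2.229, 0.598) m/s.
Speed = |(2.229, 0.598)| = 2.308 m/s.

2.31 m/s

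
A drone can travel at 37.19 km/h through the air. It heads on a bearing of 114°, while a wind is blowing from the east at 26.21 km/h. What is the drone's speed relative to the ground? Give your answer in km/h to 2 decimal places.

17.00 km/h

Taking east as x and north as y: velocity relative to the air = (33.975, -15.127) km/h; the air relative to ground = (-26.210, 0.000) km/h.
Velocity relative to ground = (33.975, -15.127) + (-26.210, 0.000) = (7.765, -15.127) km/h.
Speed = |(7.765, -15.127)| = 17.003 km/h.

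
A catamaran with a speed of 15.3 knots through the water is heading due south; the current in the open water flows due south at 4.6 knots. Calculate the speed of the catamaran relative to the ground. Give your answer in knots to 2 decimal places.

Taking east as x and north as y: velocity relative to the water = (0.000, -15.300) knots; the water relative to ground = (0.000, -4.600) knots.
Velocity relative to ground = (0.000, -15.300) + (0.000, -4.600) = (0.000, -19.900) knots.
Speed = |(0.000, -19.900)| = 19.900 knots.

19.90 knots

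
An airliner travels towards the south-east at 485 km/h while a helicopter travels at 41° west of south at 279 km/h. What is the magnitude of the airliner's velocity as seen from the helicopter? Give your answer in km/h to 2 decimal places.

Taking east as x and north as y: airliner velocity = (342.947, -342.947) km/h; helicopter velocity = (-183.040, -210.564) km/h.
Velocity of airliner relative to helicopter = (342.947, -342.947) − (-183.040, -210.564) = (525.987, -132.383) km/h.
Magnitude = |(525.987, -132.383)| = 542.391 km/h.

542.39 km/h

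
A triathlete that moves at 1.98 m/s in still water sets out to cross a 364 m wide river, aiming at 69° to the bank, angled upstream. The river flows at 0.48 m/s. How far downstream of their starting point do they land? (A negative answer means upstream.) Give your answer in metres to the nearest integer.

-45 m

Perpendicular speed = 1.848 m/s; crossing time = 364 / 1.848 = 196.918 s.
Net downstream speed = -0.230 m/s.
Drift = -0.230 × 196.918 = -45.206 m (upstream).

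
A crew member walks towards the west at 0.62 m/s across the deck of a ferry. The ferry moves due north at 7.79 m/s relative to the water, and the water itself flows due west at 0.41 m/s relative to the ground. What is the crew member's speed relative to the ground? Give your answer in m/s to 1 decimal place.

In east/north components (m/s): crew member relative to ferry = (-0.620, 0.000); ferry relative to water = (0.000, 7.790); water relative to ground = (-0.410, 0.000).
Sum = (-1.030, 7.790) m/s.
Speed = |(-1.030, 7.790)| = 7.858 m/s.

7.9 m/s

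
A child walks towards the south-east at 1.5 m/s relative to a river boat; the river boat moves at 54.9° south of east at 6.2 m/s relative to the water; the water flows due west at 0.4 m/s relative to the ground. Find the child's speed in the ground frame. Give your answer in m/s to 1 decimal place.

In east/north components (m/s): child relative to river boat = (1.061, -1.061); river boat relative to water = (3.565, -5.073); water relative to ground = (-0.400, 0.000).
Sum = (4.226, -6.133) m/s.
Speed = |(4.226, -6.133)| = 7.448 m/s.

7.4 m/s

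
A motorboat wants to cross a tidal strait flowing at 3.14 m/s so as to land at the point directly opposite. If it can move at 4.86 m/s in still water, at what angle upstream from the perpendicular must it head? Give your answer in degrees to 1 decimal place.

To cancel the current, the upstream component of the motorboat's velocity must equal the flow: 4.86 sin θ = 3.14.
sin θ = 3.14 / 4.86 = 0.6461.
θ = arcsin(0.6461) = 40.247°.

40.2°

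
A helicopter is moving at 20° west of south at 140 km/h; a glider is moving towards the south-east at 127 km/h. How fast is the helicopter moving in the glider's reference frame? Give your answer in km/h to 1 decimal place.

Taking east as x and north as y: helicopter velocity = (-47.883, -131.557) km/h; glider velocity = (89.803, -89.803) km/h.
Velocity of helicopter relative to glider = (-47.883, -131.557) − (89.803, -89.803) = (-137.685, -41.754) km/h.
Magnitude = |(-137.685, -41.754)| = 143.877 km/h.

143.9 km/h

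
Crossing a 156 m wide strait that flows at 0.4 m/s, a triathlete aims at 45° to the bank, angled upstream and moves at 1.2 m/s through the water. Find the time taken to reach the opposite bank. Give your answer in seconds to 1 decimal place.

183.8 s

The component of the triathlete's velocity perpendicular to the bank is 1.2 × sin 45° = 0.849 m/s.
The current is parallel to the bank, so it does not affect the crossing time.
Time = 156 / 0.849 = 183.848 s.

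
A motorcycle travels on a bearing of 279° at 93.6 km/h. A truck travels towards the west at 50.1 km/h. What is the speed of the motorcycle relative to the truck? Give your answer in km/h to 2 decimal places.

44.81 km/h

Taking east as x and north as y: motorcycle velocity = (-92.448, 14.642) km/h; truck velocity = (-50.100, 0.000) km/h.
Velocity of motorcycle relative to truck = (-92.448, 14.642) − (-50.100, 0.000) = (-42.348, 14.642) km/h.
Magnitude = |(-42.348, 14.642)| = 44.808 km/h.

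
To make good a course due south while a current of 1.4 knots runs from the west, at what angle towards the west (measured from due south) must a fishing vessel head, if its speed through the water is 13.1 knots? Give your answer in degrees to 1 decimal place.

6.1°

The current pushes perpendicular to the desired track; the heading must have a component into the current equal to 1.4 knots: 13.1 sin θ = 1.4.
sin θ = 0.1069, so θ = 6.135°.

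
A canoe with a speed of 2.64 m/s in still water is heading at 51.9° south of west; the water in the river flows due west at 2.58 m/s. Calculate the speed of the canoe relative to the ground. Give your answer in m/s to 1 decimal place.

4.7 m/s

Taking east as x and north as y: velocity relative to the water = (-1.629, -2.078) m/s; the water relative to ground = (-2.580, 0.000) m/s.
Velocity relative to ground = (-1.629, -2.078) + (-2.580, 0.000) = (-4.209, -2.078) m/s.
Speed = |(-4.209, -2.078)| = 4.694 m/s.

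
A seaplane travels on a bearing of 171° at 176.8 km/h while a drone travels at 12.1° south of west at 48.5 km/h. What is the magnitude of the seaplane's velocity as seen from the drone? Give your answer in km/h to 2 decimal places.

180.78 km/h

Taking east as x and north as y: seaplane velocity = (27.658, -174.623) km/h; drone velocity = (-47.422, -10.167) km/h.
Velocity of seaplane relative to drone = (27.658, -174.623) − (-47.422, -10.167) = (75.080, -164.457) km/h.
Magnitude = |(75.080, -164.457)| = 180.785 km/h.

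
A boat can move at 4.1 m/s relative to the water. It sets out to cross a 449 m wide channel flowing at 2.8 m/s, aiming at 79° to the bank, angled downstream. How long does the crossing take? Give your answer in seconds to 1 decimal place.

111.6 s

The component of the boat's velocity perpendicular to the bank is 4.1 × sin 79° = 4.025 m/s.
The current is parallel to the bank, so it does not affect the crossing time.
Time = 449 / 4.025 = 111.562 s.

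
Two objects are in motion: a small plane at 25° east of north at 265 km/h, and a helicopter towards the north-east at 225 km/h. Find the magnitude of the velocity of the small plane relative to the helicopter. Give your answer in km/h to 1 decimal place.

93.8 km/h

Taking east as x and north as y: small plane velocity = (111.994, 240.172) km/h; helicopter velocity = (159.099, 159.099) km/h.
Velocity of small plane relative to helicopter = (111.994, 240.172) − (159.099, 159.099) = (-47.105, 81.073) km/h.
Magnitude = |(-47.105, 81.073)| = 93.764 km/h.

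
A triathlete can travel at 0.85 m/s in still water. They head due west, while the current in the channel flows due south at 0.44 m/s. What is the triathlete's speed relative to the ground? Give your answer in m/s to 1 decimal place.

1.0 m/s

Taking east as x and north as y: velocity relative to the water = (-0.850, 0.000) m/s; the water relative to ground = (0.000, -0.440) m/s.
Velocity relative to ground = (-0.850, 0.000) + (0.000, -0.440) = (-0.850, -0.440) m/s.
Speed = |(-0.850, -0.440)| = 0.957 m/s.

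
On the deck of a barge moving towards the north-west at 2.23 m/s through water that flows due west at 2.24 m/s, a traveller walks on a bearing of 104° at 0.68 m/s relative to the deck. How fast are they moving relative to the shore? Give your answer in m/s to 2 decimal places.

3.46 m/s

In east/north components (m/s): traveller relative to barge = (0.660, -0.165); barge relative to water = (-1.577, 1.577); water relative to ground = (-2.240, 0.000).
Sum = (-3.157, 1.412) m/s.
Speed = |(-3.157, 1.412)| = 3.459 m/s.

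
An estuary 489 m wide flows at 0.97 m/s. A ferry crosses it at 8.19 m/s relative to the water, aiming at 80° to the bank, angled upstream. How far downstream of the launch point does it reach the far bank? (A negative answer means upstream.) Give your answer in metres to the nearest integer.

Perpendicular speed = 8.066 m/s; crossing time = 489 / 8.066 = 60.628 s.
Net downstream speed = -0.452 m/s.
Drift = -0.452 × 60.628 = -27.415 m (upstream).

-27 m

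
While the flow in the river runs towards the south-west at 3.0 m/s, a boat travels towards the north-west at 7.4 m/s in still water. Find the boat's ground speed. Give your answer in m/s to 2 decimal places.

7.98 m/s

Taking east as x and north as y: velocity relative to the water = (-5.233, 5.233) m/s; the water relative to ground = (-2.121, -2.121) m/s.
Velocity relative to ground = (-5.233, 5.233) + (-2.121, -2.121) = (-7.354, 3.111) m/s.
Speed = |(-7.354, 3.111)| = 7.985 m/s.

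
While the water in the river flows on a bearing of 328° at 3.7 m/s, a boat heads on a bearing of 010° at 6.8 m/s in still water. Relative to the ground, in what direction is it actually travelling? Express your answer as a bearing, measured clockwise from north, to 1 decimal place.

355.5°

Taking east as x and north as y: velocity relative to the water = (1.181, 6.697) m/s; the water relative to ground = (-1.961, 3.138) m/s.
Velocity relative to ground = (1.181, 6.697) + (-1.961, 3.138) = (-0.780, 9.834) m/s.
Bearing = atan2(-0.78, 9.83) = 355.47° clockwise from north.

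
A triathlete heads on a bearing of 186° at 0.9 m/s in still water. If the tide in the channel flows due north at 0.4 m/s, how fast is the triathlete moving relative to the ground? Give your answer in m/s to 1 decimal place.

Taking east as x and north as y: velocity relative to the water = (-0.094, -0.895) m/s; the water relative to ground = (0.000, 0.400) m/s.
Velocity relative to ground = (-0.094, -0.895) + (0.000, 0.400) = (-0.094, -0.495) m/s.
Speed = |(-0.094, -0.495)| = 0.504 m/s.

0.5 m/s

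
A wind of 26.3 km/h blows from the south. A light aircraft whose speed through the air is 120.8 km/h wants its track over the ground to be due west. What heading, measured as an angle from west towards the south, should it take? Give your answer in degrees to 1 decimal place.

The wind pushes perpendicular to the desired track; the heading must have a component into the wind equal to 26.3 km/h: 120.8 sin θ = 26.3.
sin θ = 0.2177, so θ = 12.575°.

12.6°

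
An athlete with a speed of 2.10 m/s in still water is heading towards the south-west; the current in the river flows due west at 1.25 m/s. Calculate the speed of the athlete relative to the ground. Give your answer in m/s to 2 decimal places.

3.11 m/s

Taking east as x and north as y: velocity relative to the water = (-1.485, -1.485) m/s; the water relative to ground = (-1.250, 0.000) m/s.
Velocity relative to ground = (-1.485, -1.485) + (-1.250, 0.000) = (-2.735, -1.485) m/s.
Speed = |(-2.735, -1.485)| = 3.112 m/s.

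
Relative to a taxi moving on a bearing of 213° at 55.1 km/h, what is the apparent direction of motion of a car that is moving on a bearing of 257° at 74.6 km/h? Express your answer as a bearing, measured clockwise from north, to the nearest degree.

Taking east as x and north as y: car velocity = (-72.688, -16.781) km/h; taxi velocity = (-30.010, -46.211) km/h.
Velocity of car relative to taxi = (-72.688, -16.781) − (-30.010, -46.211) = (-42.678, 29.429) km/h.
Bearing = atan2(-42.68, 29.43) = 304.59° clockwise from north.

305°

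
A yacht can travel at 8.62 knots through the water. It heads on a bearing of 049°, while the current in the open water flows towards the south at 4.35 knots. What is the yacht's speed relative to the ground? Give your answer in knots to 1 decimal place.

Taking east as x and north as y: velocity relative to the water = (6.506, 5.655) knots; the water relative to ground = (0.000, -4.350) knots.
Velocity relative to ground = (6.506, 5.655) + (0.000, -4.350) = (6.506, 1.305) knots.
Speed = |(6.506, 1.305)| = 6.635 knots.

6.6 knots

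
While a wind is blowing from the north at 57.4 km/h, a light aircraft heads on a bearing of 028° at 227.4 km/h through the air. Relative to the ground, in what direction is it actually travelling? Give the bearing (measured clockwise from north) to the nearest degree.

Taking east as x and north as y: velocity relative to the air = (106.758, 200.782) km/h; the air relative to ground = (0.000, -57.400) km/h.
Velocity relative to ground = (106.758, 200.782) + (0.000, -57.400) = (106.758, 143.382) km/h.
Bearing = atan2(106.76, 143.38) = 36.67° clockwise from north.

037°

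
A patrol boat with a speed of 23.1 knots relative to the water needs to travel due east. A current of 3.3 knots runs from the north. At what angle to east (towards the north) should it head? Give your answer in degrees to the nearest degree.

8°

The current pushes perpendicular to the desired track; the heading must have a component into the current equal to 3.3 knots: 23.1 sin θ = 3.3.
sin θ = 0.1429, so θ = 8.213°.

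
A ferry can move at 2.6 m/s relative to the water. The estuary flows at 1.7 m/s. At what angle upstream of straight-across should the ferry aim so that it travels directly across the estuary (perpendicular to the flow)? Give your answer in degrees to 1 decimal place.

40.8°

To cancel the current, the upstream component of the ferry's velocity must equal the flow: 2.6 sin θ = 1.7.
sin θ = 1.7 / 2.6 = 0.6538.
θ = arcsin(0.6538) = 40.832°.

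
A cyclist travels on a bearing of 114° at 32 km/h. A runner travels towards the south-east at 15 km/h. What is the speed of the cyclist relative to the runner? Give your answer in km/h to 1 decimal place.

18.8 km/h

Taking east as x and north as y: cyclist velocity = (29.233, -13.016) km/h; runner velocity = (10.607, -10.607) km/h.
Velocity of cyclist relative to runner = (29.233, -13.016) − (10.607, -10.607) = (18.627, -2.409) km/h.
Magnitude = |(18.627, -2.409)| = 18.782 km/h.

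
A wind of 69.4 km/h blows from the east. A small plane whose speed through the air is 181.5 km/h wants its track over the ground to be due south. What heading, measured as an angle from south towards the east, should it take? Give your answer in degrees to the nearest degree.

The wind pushes perpendicular to the desired track; the heading must have a component into the wind equal to 69.4 km/h: 181.5 sin θ = 69.4.
sin θ = 0.3824, so θ = 22.481°.

22°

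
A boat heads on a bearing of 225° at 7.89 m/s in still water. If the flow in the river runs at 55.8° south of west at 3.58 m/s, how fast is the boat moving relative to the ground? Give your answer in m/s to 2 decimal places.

11.43 m/s

Taking east as x and north as y: velocity relative to the water = (-5.579, -5.579) m/s; the water relative to ground = (-2.012, -2.961) m/s.
Velocity relative to ground = (-5.579, -5.579) + (-2.012, -2.961) = (-7.591, -8.540) m/s.
Speed = |(-7.591, -8.540)| = 11.426 m/s.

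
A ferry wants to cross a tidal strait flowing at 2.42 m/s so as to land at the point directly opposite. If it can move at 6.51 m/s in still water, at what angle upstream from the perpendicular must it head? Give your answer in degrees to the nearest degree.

22°

To cancel the current, the upstream component of the ferry's velocity must equal the flow: 6.51 sin θ = 2.42.
sin θ = 2.42 / 6.51 = 0.3717.
θ = arcsin(0.3717) = 21.823°.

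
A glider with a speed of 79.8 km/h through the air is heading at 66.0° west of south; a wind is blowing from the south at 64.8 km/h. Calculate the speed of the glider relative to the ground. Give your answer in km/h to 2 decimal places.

Taking east as x and north as y: velocity relative to the air = (-72.901, -32.458) km/h; the air relative to ground = (0.000, 64.800) km/h.
Velocity relative to ground = (-72.901, -32.458) + (0.000, 64.800) = (-72.901, 32.342) km/h.
Speed = |(-72.901, 32.342)| = 79.753 km/h.

79.75 km/h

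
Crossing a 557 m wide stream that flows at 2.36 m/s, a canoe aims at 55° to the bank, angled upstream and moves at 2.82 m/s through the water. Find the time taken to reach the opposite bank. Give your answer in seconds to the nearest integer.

241 s

The component of the canoe's velocity perpendicular to the bank is 2.82 × sin 55° = 2.310 m/s.
The flow acts along the bank and has no component across it.
Time = 557 / 2.310 = 241.125 s.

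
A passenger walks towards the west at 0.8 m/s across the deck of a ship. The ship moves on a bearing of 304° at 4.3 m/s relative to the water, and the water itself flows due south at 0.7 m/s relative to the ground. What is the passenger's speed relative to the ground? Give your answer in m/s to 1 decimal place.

4.7 m/s

In east/north components (m/s): passenger relative to ship = (-0.800, 0.000); ship relative to water = (-3.565, 2.405); water relative to ground = (0.000, -0.700).
Sum = (-4.365, 1.705) m/s.
Speed = |(-4.365, 1.705)| = 4.686 m/s.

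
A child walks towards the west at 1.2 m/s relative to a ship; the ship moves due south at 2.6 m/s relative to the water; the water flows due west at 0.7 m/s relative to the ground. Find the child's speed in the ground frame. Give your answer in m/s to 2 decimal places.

3.22 m/s

In east/north components (m/s): child relative to ship = (-1.200, 0.000); ship relative to water = (0.000, -2.600); water relative to ground = (-0.700, 0.000).
Sum = (-1.900, -2.600) m/s.
Speed = |(-1.900, -2.600)| = 3.220 m/s.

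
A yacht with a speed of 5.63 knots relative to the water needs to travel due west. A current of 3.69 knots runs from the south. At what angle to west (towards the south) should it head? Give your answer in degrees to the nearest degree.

The current pushes perpendicular to the desired track; the heading must have a component into the current equal to 3.69 knots: 5.63 sin θ = 3.69.
sin θ = 0.6554, so θ = 40.951°.

41°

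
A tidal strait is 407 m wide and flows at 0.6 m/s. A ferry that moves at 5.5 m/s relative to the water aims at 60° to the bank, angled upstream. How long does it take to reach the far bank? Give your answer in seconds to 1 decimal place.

85.4 s

The component of the ferry's velocity perpendicular to the bank is 5.5 × sin 60° = 4.763 m/s.
Only the cross-stream component determines the crossing time; the current contributes nothing perpendicular to the bank.
Time = 407 / 4.763 = 85.448 s.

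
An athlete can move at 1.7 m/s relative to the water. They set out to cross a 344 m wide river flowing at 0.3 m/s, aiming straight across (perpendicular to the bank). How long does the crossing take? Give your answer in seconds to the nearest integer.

202 s

The component of the athlete's velocity perpendicular to the bank is 1.7 m/s.
Only the cross-stream component determines the crossing time; the current contributes nothing perpendicular to the bank.
Time = 344 / 1.700 = 202.353 s.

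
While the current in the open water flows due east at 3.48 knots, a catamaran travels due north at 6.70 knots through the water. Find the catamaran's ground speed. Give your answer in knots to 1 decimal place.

Taking east as x and north as y: velocity relative to the water = (0.000, 6.700) knots; the water relative to ground = (3.480, 0.000) knots.
Velocity relative to ground = (0.000, 6.700) + (3.480, 0.000) = (3.480, 6.700) knots.
Speed = |(3.480, 6.700)| = 7.550 knots.

7.5 knots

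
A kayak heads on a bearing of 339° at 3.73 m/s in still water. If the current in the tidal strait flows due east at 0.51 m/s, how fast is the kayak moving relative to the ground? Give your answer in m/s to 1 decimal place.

Taking east as x and north as y: velocity relative to the water = (-1.337, 3.482) m/s; the water relative to ground = (0.510, 0.000) m/s.
Velocity relative to ground = (-1.337, 3.482) + (0.510, 0.000) = (-0.827, 3.482) m/s.
Speed = |(-0.827, 3.482)| = 3.579 m/s.

3.6 m/s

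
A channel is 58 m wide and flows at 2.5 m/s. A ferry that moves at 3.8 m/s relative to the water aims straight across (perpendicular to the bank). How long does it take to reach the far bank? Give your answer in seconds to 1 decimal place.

The component of the ferry's velocity perpendicular to the bank is 3.8 m/s.
The current is parallel to the bank, so it does not affect the crossing time.
Time = 58 / 3.800 = 15.263 s.

15.3 s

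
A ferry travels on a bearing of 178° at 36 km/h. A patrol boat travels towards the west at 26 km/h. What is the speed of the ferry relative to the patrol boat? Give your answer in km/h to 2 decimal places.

Taking east as x and north as y: ferry velocity = (1.256, -35.978) km/h; patrol boat velocity = (-26.000, 0.000) km/h.
Velocity of ferry relative to patrol boat = (1.256, -35.978) − (-26.000, 0.000) = (27.256, -35.978) km/h.
Magnitude = |(27.256, -35.978)| = 45.137 km/h.

45.14 km/h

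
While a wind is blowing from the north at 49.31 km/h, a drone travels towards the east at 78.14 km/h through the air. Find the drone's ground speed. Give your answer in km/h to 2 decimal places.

92.40 km/h

Taking east as x and north as y: velocity relative to the air = (78.140, 0.000) km/h; the air relative to ground = (0.000, -49.310) km/h.
Velocity relative to ground = (78.140, 0.000) + (0.000, -49.310) = (78.140, -49.310) km/h.
Speed = |(78.140, -49.310)| = 92.398 km/h.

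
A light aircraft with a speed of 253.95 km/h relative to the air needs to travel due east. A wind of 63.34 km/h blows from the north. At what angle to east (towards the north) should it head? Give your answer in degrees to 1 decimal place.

14.4°

The wind pushes perpendicular to the desired track; the heading must have a component into the wind equal to 63.34 km/h: 253.95 sin θ = 63.34.
sin θ = 0.2494, so θ = 14.443°.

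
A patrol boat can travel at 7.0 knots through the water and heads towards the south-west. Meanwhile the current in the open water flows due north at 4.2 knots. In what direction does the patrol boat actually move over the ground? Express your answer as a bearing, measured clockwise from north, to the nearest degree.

261°

Taking east as x and north as y: velocity relative to the water = (-4.950, -4.950) knots; the water relative to ground = (0.000, 4.200) knots.
Velocity relative to ground = (-4.950, -4.950) + (0.000, 4.200) = (-4.950, -0.750) knots.
Bearing = atan2(-4.95, -0.75) = 261.39° clockwise from north.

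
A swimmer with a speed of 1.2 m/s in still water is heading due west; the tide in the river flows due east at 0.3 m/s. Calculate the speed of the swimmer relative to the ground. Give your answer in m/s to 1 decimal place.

Taking east as x and north as y: velocity relative to the water = (-1.200, 0.000) m/s; the water relative to ground = (0.300, 0.000) m/s.
Velocity relative to ground = (-1.200, 0.000) + (0.300, 0.000) = (-0.900, 0.000) m/s.
Speed = |(-0.900, 0.000)| = 0.900 m/s.

0.9 m/s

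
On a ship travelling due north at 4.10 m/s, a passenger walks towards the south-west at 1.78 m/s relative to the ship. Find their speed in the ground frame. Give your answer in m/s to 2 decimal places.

Taking east as x and north as y: ship velocity = (0.000, 4.100) m/s; passenger velocity relative to ship = (-1.259, -1.259) m/s.
Velocity relative to ground = (0.000, 4.100) + (-1.259, -1.259) = (-1.259, 2.841) m/s.
Speed = |(-1.259, 2.841)| = 3.108 m/s.

3.11 m/s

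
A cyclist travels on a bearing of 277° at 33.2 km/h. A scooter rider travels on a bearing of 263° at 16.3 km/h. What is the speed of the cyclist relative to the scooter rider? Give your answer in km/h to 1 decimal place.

17.8 km/h

Taking east as x and north as y: cyclist velocity = (-32.953, 4.046) km/h; scooter rider velocity = (-16.179, -1.986) km/h.
Velocity of cyclist relative to scooter rider = (-32.953, 4.046) − (-16.179, -1.986) = (-16.774, 6.033) km/h.
Magnitude = |(-16.774, 6.033)| = 17.826 km/h.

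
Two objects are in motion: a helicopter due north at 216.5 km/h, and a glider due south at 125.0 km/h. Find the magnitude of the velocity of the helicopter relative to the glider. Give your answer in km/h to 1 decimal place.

341.5 km/h

Taking east as x and north as y: helicopter velocity = (0.000, 216.500) km/h; glider velocity = (0.000, -125.000) km/h.
Velocity of helicopter relative to glider = (0.000, 216.500) − (0.000, -125.000) = (0.000, 341.500) km/h.
Magnitude = |(0.000, 341.500)| = 341.500 km/h.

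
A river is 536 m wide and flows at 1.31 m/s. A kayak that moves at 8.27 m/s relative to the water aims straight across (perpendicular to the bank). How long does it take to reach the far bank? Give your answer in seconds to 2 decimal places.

64.81 s

The component of the kayak's velocity perpendicular to the bank is 8.27 m/s.
The current is parallel to the bank, so it does not affect the crossing time.
Time = 536 / 8.270 = 64.813 s.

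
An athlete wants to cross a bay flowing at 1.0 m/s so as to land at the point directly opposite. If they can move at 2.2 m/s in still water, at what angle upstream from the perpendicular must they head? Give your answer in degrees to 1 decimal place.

27.0°

To cancel the current, the upstream component of the athlete's velocity must equal the flow: 2.2 sin θ = 1.0.
sin θ = 1.0 / 2.2 = 0.4545.
θ = arcsin(0.4545) = 27.036°.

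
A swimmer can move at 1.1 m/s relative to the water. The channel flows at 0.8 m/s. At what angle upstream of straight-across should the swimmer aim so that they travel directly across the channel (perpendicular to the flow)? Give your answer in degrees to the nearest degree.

47°

To cancel the current, the upstream component of the swimmer's velocity must equal the flow: 1.1 sin θ = 0.8.
sin θ = 0.8 / 1.1 = 0.7273.
θ = arcsin(0.7273) = 46.658°.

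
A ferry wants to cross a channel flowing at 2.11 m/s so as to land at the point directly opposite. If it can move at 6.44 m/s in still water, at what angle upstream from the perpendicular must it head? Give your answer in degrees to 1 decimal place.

To cancel the current, the upstream component of the ferry's velocity must equal the flow: 6.44 sin θ = 2.11.
sin θ = 2.11 / 6.44 = 0.3276.
θ = arcsin(0.3276) = 19.126°.

19.1°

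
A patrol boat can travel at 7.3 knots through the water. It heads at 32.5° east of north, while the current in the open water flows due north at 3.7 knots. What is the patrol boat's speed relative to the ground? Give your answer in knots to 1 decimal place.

Taking east as x and north as y: velocity relative to the water = (3.922, 6.157) knots; the water relative to ground = (0.000, 3.700) knots.
Velocity relative to ground = (3.922, 6.157) + (0.000, 3.700) = (3.922, 9.857) knots.
Speed = |(3.922, 9.857)| = 10.608 knots.

10.6 knots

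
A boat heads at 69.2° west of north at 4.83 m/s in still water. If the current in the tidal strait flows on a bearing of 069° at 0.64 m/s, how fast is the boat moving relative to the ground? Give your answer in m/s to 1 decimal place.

Taking east as x and north as y: velocity relative to the water = (-4.515, 1.715) m/s; the water relative to ground = (0.597, 0.229) m/s.
Velocity relative to ground = (-4.515, 1.715) + (0.597, 0.229) = (-3.918, 1.945) m/s.
Speed = |(-3.918, 1.945)| = 4.374 m/s.

4.4 m/s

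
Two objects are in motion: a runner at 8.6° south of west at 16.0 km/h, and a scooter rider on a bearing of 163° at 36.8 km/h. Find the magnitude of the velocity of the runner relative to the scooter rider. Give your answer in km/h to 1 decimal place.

Taking east as x and north as y: runner velocity = (-15.820, -2.393) km/h; scooter rider velocity = (10.759, -35.192) km/h.
Velocity of runner relative to scooter rider = (-15.820, -2.393) − (10.759, -35.192) = (-26.579, 32.799) km/h.
Magnitude = |(-26.579, 32.799)| = 42.217 km/h.

42.2 km/h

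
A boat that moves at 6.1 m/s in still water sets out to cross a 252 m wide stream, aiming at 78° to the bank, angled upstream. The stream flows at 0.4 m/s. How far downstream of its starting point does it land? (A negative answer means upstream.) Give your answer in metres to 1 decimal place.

Perpendicular speed = 5.967 m/s; crossing time = 252 / 5.967 = 42.234 s.
Net downstream speed = -0.868 m/s.
Drift = -0.868 × 42.234 = -36.670 m (upstream).

-36.7 m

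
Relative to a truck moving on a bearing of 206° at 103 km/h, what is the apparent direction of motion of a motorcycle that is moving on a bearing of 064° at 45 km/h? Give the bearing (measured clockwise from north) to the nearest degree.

Taking east as x and north as y: motorcycle velocity = (40.446, 19.727) km/h; truck velocity = (-45.152, -92.576) km/h.
Velocity of motorcycle relative to truck = (40.446, 19.727) − (-45.152, -92.576) = (85.598, 112.302) km/h.
Bearing = atan2(85.60, 112.30) = 37.31° clockwise from north.

037°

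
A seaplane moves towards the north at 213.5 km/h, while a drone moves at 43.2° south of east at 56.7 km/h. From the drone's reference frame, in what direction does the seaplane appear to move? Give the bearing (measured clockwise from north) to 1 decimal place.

Taking east as x and north as y: seaplane velocity = (0.000, 213.500) km/h; drone velocity = (41.333, -38.814) km/h.
Velocity of seaplane relative to drone = (0.000, 213.500) − (41.333, -38.814) = (-41.333, 252.314) km/h.
Bearing = atan2(-41.33, 252.31) = 350.70° clockwise from north.

350.7°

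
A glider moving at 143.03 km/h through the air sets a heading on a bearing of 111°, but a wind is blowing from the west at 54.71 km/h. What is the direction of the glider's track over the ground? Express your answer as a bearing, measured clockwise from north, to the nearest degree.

Taking east as x and north as y: velocity relative to the air = (133.530, -51.257) km/h; the air relative to ground = (54.710, 0.000) km/h.
Velocity relative to ground = (133.530, -51.257) + (54.710, 0.000) = (188.240, -51.257) km/h.
Bearing = atan2(188.24, -51.26) = 105.23° clockwise from north.

105°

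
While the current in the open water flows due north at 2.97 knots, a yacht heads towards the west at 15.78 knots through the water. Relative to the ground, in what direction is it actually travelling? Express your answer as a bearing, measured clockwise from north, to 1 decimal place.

280.7°

Taking east as x and north as y: velocity relative to the water = (-15.780, 0.000) knots; the water relative to ground = (0.000, 2.970) knots.
Velocity relative to ground = (-15.780, 0.000) + (0.000, 2.970) = (-15.780, 2.970) knots.
Bearing = atan2(-15.78, 2.97) = 280.66° clockwise from north.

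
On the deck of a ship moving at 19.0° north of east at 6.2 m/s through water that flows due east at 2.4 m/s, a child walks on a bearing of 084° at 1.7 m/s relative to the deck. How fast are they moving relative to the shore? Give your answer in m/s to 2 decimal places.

10.19 m/s

In east/north components (m/s): child relative to ship = (1.691, 0.178); ship relative to water = (5.862, 2.019); water relative to ground = (2.400, 0.000).
Sum = (9.953, 2.196) m/s.
Speed = |(9.953, 2.196)| = 10.192 m/s.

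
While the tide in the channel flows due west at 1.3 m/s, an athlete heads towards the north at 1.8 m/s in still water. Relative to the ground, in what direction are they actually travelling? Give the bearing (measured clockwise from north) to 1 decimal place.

324.2°

Taking east as x and north as y: velocity relative to the water = (0.000, 1.800) m/s; the water relative to ground = (-1.300, 0.000) m/s.
Velocity relative to ground = (0.000, 1.800) + (-1.300, 0.000) = (-1.300, 1.800) m/s.
Bearing = atan2(-1.30, 1.80) = 324.16° clockwise from north.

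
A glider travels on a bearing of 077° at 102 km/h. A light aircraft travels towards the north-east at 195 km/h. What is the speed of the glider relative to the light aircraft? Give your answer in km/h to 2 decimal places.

Taking east as x and north as y: glider velocity = (99.386, 22.945) km/h; light aircraft velocity = (137.886, 137.886) km/h.
Velocity of glider relative to light aircraft = (99.386, 22.945) − (137.886, 137.886) = (-38.500, -114.941) km/h.
Magnitude = |(-38.500, -114.941)| = 121.217 km/h.

121.22 km/h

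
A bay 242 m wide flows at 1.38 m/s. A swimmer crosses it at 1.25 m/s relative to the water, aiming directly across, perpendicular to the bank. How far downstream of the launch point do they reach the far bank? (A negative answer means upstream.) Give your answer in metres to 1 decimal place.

Perpendicular speed = 1.250 m/s; crossing time = 242 / 1.250 = 193.600 s.
Net downstream speed = 1.380 m/s.
Drift = 1.380 × 193.600 = 267.168 m (downstream).

267.2 m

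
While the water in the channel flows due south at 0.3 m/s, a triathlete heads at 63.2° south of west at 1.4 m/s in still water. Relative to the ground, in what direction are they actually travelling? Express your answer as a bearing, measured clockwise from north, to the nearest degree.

Taking east as x and north as y: velocity relative to the water = (-0.631, -1.250) m/s; the water relative to ground = (0.000, -0.300) m/s.
Velocity relative to ground = (-0.631, -1.250) + (0.000, -0.300) = (-0.631, -1.550) m/s.
Bearing = atan2(-0.63, -1.55) = 202.16° clockwise from north.

202°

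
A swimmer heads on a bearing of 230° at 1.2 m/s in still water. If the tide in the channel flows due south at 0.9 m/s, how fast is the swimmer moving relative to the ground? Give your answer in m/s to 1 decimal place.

1.9 m/s

Taking east as x and north as y: velocity relative to the water = (-0.919, -0.771) m/s; the water relative to ground = (0.000, -0.900) m/s.
Velocity relative to ground = (-0.919, -0.771) + (0.000, -0.900) = (-0.919, -1.671) m/s.
Speed = |(-0.919, -1.671)| = 1.907 m/s.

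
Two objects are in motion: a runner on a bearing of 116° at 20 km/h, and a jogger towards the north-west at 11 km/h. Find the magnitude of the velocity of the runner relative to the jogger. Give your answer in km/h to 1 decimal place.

Taking east as x and north as y: runner velocity = (17.976, -8.767) km/h; jogger velocity = (-7.778, 7.778) km/h.
Velocity of runner relative to jogger = (17.976, -8.767) − (-7.778, 7.778) = (25.754, -16.546) km/h.
Magnitude = |(25.754, -16.546)| = 30.611 km/h.

30.6 km/h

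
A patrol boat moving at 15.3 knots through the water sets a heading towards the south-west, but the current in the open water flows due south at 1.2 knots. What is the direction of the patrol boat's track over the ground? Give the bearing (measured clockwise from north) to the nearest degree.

Taking east as x and north as y: velocity relative to the water = (-10.819, -10.819) knots; the water relative to ground = (0.000, -1.200) knots.
Velocity relative to ground = (-10.819, -10.819) + (0.000, -1.200) = (-10.819, -12.019) knots.
Bearing = atan2(-10.82, -12.02) = 221.99° clockwise from north.

222°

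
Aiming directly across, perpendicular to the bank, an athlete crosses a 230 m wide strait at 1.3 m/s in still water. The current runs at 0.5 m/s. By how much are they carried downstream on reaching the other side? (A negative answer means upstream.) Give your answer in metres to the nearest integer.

Perpendicular speed = 1.300 m/s; crossing time = 230 / 1.300 = 176.923 s.
Net downstream speed = 0.500 m/s.
Drift = 0.500 × 176.923 = 88.462 m (downstream).

88 m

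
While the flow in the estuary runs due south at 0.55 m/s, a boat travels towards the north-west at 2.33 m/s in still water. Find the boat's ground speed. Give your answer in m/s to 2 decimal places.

Taking east as x and north as y: velocity relative to the water = (-1.648, 1.648) m/s; the water relative to ground = (0.000, -0.550) m/s.
Velocity relative to ground = (-1.648, 1.648) + (0.000, -0.550) = (-1.648, 1.098) m/s.
Speed = |(-1.648, 1.098)| = 1.980 m/s.

1.98 m/s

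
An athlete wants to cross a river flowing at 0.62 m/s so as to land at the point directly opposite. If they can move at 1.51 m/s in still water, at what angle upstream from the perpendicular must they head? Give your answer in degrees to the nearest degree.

24°

To cancel the current, the upstream component of the athlete's velocity must equal the flow: 1.51 sin θ = 0.62.
sin θ = 0.62 / 1.51 = 0.4106.
θ = arcsin(0.4106) = 24.242°.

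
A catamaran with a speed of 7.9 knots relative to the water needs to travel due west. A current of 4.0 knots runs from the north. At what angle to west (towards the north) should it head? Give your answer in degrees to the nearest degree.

30°

The current pushes perpendicular to the desired track; the heading must have a component into the current equal to 4.0 knots: 7.9 sin θ = 4.0.
sin θ = 0.5063, so θ = 30.420°.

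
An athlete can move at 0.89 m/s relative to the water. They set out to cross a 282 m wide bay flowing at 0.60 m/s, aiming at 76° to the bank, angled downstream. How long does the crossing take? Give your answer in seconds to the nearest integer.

327 s

The component of the athlete's velocity perpendicular to the bank is 0.89 × sin 76° = 0.864 m/s.
The flow acts along the bank and has no component across it.
Time = 282 / 0.864 = 326.554 s.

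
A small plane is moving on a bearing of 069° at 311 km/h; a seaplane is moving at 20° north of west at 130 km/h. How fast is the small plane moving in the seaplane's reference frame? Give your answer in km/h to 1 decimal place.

417.9 km/h

Taking east as x and north as y: small plane velocity = (290.344, 111.452) km/h; seaplane velocity = (-122.160, 44.463) km/h.
Velocity of small plane relative to seaplane = (290.344, 111.452) − (-122.160, 44.463) = (412.504, 66.990) km/h.
Magnitude = |(412.504, 66.990)| = 417.908 km/h.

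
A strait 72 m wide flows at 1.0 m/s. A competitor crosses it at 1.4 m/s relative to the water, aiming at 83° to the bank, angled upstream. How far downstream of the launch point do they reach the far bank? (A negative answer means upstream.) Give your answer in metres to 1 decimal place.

Perpendicular speed = 1.390 m/s; crossing time = 72 / 1.390 = 51.815 s.
Net downstream speed = 0.829 m/s.
Drift = 0.829 × 51.815 = 42.974 m (downstream).

43.0 m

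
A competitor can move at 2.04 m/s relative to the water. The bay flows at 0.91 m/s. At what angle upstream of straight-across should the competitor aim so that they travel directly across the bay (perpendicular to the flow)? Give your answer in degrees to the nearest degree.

To cancel the current, the upstream component of the competitor's velocity must equal the flow: 2.04 sin θ = 0.91.
sin θ = 0.91 / 2.04 = 0.4461.
θ = arcsin(0.4461) = 26.492°.

26°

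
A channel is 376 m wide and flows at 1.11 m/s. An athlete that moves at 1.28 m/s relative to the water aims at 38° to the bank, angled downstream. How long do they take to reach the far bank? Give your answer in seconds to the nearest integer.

477 s

The component of the athlete's velocity perpendicular to the bank is 1.28 × sin 38° = 0.788 m/s.
Only the cross-stream component determines the crossing time; the current contributes nothing perpendicular to the bank.
Time = 376 / 0.788 = 477.129 s.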